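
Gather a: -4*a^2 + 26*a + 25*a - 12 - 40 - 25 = -4*a^2 + 51*a - 77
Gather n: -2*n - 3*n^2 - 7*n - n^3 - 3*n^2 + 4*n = -n^3 - 6*n^2 - 5*n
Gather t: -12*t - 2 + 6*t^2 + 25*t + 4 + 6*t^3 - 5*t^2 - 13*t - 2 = 6*t^3 + t^2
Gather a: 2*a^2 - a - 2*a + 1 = 2*a^2 - 3*a + 1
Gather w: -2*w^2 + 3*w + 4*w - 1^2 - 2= -2*w^2 + 7*w - 3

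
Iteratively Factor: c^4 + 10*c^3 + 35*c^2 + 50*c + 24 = (c + 2)*(c^3 + 8*c^2 + 19*c + 12) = (c + 1)*(c + 2)*(c^2 + 7*c + 12) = (c + 1)*(c + 2)*(c + 3)*(c + 4)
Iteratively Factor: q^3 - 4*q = (q - 2)*(q^2 + 2*q) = (q - 2)*(q + 2)*(q)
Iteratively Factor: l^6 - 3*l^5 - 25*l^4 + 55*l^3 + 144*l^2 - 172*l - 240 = (l + 2)*(l^5 - 5*l^4 - 15*l^3 + 85*l^2 - 26*l - 120) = (l - 2)*(l + 2)*(l^4 - 3*l^3 - 21*l^2 + 43*l + 60) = (l - 5)*(l - 2)*(l + 2)*(l^3 + 2*l^2 - 11*l - 12) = (l - 5)*(l - 2)*(l + 2)*(l + 4)*(l^2 - 2*l - 3) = (l - 5)*(l - 2)*(l + 1)*(l + 2)*(l + 4)*(l - 3)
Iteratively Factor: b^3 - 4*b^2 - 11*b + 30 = (b + 3)*(b^2 - 7*b + 10) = (b - 5)*(b + 3)*(b - 2)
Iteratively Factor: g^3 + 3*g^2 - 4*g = (g - 1)*(g^2 + 4*g) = g*(g - 1)*(g + 4)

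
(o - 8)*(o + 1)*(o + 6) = o^3 - o^2 - 50*o - 48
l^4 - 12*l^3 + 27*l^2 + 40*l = l*(l - 8)*(l - 5)*(l + 1)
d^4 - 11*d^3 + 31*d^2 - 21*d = d*(d - 7)*(d - 3)*(d - 1)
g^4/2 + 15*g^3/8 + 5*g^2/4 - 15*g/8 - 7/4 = (g/2 + 1)*(g - 1)*(g + 1)*(g + 7/4)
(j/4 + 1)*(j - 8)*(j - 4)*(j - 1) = j^4/4 - 9*j^3/4 - 2*j^2 + 36*j - 32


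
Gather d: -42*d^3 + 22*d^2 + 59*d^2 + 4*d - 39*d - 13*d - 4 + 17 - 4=-42*d^3 + 81*d^2 - 48*d + 9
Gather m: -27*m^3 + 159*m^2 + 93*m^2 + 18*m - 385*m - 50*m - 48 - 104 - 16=-27*m^3 + 252*m^2 - 417*m - 168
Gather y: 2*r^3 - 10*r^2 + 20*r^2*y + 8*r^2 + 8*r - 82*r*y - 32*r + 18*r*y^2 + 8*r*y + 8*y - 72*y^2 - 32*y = 2*r^3 - 2*r^2 - 24*r + y^2*(18*r - 72) + y*(20*r^2 - 74*r - 24)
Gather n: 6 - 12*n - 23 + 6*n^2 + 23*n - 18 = 6*n^2 + 11*n - 35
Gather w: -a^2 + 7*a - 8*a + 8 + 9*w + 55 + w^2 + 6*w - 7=-a^2 - a + w^2 + 15*w + 56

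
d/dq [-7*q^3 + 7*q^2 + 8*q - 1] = -21*q^2 + 14*q + 8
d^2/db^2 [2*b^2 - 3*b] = 4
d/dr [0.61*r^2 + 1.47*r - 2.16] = 1.22*r + 1.47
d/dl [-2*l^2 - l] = -4*l - 1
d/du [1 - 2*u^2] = -4*u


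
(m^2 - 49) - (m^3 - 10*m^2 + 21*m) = -m^3 + 11*m^2 - 21*m - 49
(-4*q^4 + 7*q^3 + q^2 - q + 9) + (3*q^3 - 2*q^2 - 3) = -4*q^4 + 10*q^3 - q^2 - q + 6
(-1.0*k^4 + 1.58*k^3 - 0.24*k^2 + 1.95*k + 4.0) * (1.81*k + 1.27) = -1.81*k^5 + 1.5898*k^4 + 1.5722*k^3 + 3.2247*k^2 + 9.7165*k + 5.08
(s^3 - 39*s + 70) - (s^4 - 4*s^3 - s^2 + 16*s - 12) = -s^4 + 5*s^3 + s^2 - 55*s + 82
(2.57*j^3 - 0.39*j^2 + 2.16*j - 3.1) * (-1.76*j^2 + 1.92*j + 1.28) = -4.5232*j^5 + 5.6208*j^4 - 1.2608*j^3 + 9.104*j^2 - 3.1872*j - 3.968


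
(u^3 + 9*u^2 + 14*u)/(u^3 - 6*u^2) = (u^2 + 9*u + 14)/(u*(u - 6))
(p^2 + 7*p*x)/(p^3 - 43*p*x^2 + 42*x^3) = p/(p^2 - 7*p*x + 6*x^2)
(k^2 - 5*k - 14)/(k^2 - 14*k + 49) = (k + 2)/(k - 7)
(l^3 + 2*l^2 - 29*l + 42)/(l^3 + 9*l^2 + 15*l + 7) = (l^2 - 5*l + 6)/(l^2 + 2*l + 1)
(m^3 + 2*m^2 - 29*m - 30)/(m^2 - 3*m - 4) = (m^2 + m - 30)/(m - 4)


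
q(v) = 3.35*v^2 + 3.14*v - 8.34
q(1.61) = 5.40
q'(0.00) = 3.14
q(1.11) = -0.73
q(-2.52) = 5.02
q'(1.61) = 13.93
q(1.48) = 3.65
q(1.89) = 9.56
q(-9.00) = 234.75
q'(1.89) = 15.80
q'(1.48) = 13.06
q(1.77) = 7.71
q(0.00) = -8.34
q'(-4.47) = -26.81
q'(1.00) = 9.84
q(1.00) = -1.85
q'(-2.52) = -13.74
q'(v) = 6.7*v + 3.14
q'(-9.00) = -57.16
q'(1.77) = 15.00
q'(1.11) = 10.58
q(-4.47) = 44.56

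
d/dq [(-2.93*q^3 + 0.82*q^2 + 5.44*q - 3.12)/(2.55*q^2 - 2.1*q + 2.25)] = (-7.4715*q^4 + 12.306*q^3 - 35.3715*q^2 + 19.602*q + 5.688)/(6.5025*q^4 - 10.71*q^3 + 15.885*q^2 - 9.45*q + 5.0625)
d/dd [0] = 0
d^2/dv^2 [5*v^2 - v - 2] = 10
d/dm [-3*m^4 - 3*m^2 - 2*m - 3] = -12*m^3 - 6*m - 2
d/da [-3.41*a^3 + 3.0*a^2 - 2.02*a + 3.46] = -10.23*a^2 + 6.0*a - 2.02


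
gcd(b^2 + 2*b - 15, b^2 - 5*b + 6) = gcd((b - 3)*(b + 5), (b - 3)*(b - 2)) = b - 3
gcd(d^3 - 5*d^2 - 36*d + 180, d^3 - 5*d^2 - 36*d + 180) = d^3 - 5*d^2 - 36*d + 180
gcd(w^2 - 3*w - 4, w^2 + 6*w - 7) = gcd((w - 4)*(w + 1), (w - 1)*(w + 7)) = 1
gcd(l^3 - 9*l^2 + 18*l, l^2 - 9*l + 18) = l^2 - 9*l + 18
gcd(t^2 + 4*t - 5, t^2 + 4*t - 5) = t^2 + 4*t - 5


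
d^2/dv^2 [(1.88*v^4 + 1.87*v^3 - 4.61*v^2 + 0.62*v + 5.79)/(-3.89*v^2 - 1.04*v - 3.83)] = (-56.8966960000001*v^6 - 45.6343680000002*v^5 - 180.257784*v^4 - 124.202938*v^3 - 1313.409084*v^2 - 249.706038*v + 300.188444)/(58.863869*v^6 + 47.212152*v^5 + 186.490101*v^4 + 94.092752*v^3 + 183.613647*v^2 + 45.766968*v + 56.181887)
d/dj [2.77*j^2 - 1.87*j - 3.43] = 5.54*j - 1.87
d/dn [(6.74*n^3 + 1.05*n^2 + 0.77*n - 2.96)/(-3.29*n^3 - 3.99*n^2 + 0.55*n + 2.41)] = (1.4210854715202e-14*n^5 - 23.4381*n^4 + 12.4806*n^3 + 23.1648*n^2 - 18.5598*n + 3.4837)/(10.8241*n^6 + 26.2542*n^5 + 12.3011*n^4 - 20.2468*n^3 - 18.9293*n^2 + 2.651*n + 5.8081)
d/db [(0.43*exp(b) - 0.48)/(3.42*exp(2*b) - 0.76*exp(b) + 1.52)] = (-1.4706*exp(2*b) + 3.2832*exp(b) + 0.2888)*exp(b)/(11.6964*exp(4*b) - 5.1984*exp(3*b) + 10.9744*exp(2*b) - 2.3104*exp(b) + 2.3104)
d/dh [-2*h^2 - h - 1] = -4*h - 1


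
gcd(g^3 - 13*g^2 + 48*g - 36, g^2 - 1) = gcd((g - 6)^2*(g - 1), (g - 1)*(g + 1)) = g - 1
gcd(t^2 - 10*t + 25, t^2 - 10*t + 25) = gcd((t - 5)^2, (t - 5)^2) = t^2 - 10*t + 25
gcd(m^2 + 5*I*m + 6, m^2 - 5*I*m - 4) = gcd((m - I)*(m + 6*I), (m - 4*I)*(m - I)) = m - I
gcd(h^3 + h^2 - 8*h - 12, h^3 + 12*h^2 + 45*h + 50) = h + 2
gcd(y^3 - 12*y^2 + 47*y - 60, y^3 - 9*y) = y - 3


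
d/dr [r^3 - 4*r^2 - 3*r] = 3*r^2 - 8*r - 3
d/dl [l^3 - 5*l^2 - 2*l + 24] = 3*l^2 - 10*l - 2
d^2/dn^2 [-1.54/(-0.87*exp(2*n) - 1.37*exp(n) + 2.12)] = (1.54*(1.74*exp(n) + 1.37)*(3.48*exp(n) + 2.74)*exp(n) - (5.3592*exp(n) + 2.1098)*(0.87*exp(2*n) + 1.37*exp(n) - 2.12))*exp(n)/(0.87*exp(2*n) + 1.37*exp(n) - 2.12)^3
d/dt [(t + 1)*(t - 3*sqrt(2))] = 2*t - 3*sqrt(2) + 1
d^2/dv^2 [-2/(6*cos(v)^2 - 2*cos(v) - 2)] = (-36*sin(v)^4 + 31*sin(v)^2 - 41*cos(v)/4 + 9*cos(3*v)/4 + 13)/(3*sin(v)^2 + cos(v) - 2)^3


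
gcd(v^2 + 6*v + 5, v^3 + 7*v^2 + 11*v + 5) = v^2 + 6*v + 5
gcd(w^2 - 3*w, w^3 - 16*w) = w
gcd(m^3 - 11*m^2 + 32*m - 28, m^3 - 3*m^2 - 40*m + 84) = m^2 - 9*m + 14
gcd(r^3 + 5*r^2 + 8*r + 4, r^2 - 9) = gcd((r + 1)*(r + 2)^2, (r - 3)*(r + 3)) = 1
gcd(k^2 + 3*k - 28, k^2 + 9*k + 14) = k + 7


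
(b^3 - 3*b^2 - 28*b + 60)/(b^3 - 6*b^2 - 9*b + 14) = (b^3 - 3*b^2 - 28*b + 60)/(b^3 - 6*b^2 - 9*b + 14)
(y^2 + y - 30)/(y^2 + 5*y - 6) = (y - 5)/(y - 1)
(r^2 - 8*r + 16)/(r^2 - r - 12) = (r - 4)/(r + 3)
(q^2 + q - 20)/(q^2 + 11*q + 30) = (q - 4)/(q + 6)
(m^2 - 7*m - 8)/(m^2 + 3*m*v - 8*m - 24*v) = (m + 1)/(m + 3*v)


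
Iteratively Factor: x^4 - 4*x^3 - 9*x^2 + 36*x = (x)*(x^3 - 4*x^2 - 9*x + 36) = x*(x - 4)*(x^2 - 9) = x*(x - 4)*(x + 3)*(x - 3)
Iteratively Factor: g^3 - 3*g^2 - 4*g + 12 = (g + 2)*(g^2 - 5*g + 6) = (g - 3)*(g + 2)*(g - 2)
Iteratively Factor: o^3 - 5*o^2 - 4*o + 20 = (o - 2)*(o^2 - 3*o - 10) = (o - 2)*(o + 2)*(o - 5)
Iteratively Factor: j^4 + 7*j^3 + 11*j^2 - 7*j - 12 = (j + 3)*(j^3 + 4*j^2 - j - 4) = (j + 1)*(j + 3)*(j^2 + 3*j - 4) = (j - 1)*(j + 1)*(j + 3)*(j + 4)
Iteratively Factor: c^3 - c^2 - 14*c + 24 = (c - 3)*(c^2 + 2*c - 8) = (c - 3)*(c + 4)*(c - 2)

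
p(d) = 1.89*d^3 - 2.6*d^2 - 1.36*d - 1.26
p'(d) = 5.67*d^2 - 5.2*d - 1.36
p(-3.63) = -120.99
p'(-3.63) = 92.23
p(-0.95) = -3.93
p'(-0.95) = 8.70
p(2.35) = 5.71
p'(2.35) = 17.73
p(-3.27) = -90.70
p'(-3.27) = 76.27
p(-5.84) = -458.44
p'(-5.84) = 222.39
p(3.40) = 38.34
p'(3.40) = 46.51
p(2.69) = 13.06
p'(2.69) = 25.68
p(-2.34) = -36.53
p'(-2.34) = 41.85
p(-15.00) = -6944.61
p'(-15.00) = 1352.39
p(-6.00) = -494.94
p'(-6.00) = 233.96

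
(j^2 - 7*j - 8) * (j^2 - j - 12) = j^4 - 8*j^3 - 13*j^2 + 92*j + 96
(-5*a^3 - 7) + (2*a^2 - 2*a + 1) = -5*a^3 + 2*a^2 - 2*a - 6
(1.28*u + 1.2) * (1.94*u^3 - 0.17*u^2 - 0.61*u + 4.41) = 2.4832*u^4 + 2.1104*u^3 - 0.9848*u^2 + 4.9128*u + 5.292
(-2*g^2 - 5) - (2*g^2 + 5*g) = -4*g^2 - 5*g - 5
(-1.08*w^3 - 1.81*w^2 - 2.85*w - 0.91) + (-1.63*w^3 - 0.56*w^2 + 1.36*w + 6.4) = -2.71*w^3 - 2.37*w^2 - 1.49*w + 5.49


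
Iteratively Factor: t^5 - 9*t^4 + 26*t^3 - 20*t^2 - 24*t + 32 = (t - 2)*(t^4 - 7*t^3 + 12*t^2 + 4*t - 16) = (t - 2)^2*(t^3 - 5*t^2 + 2*t + 8) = (t - 2)^2*(t + 1)*(t^2 - 6*t + 8) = (t - 2)^3*(t + 1)*(t - 4)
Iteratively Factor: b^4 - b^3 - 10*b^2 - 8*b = (b + 1)*(b^3 - 2*b^2 - 8*b) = b*(b + 1)*(b^2 - 2*b - 8) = b*(b - 4)*(b + 1)*(b + 2)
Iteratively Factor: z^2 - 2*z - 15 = (z + 3)*(z - 5)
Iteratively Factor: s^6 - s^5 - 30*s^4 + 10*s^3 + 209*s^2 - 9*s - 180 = (s - 5)*(s^5 + 4*s^4 - 10*s^3 - 40*s^2 + 9*s + 36) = (s - 5)*(s - 1)*(s^4 + 5*s^3 - 5*s^2 - 45*s - 36) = (s - 5)*(s - 3)*(s - 1)*(s^3 + 8*s^2 + 19*s + 12) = (s - 5)*(s - 3)*(s - 1)*(s + 1)*(s^2 + 7*s + 12) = (s - 5)*(s - 3)*(s - 1)*(s + 1)*(s + 4)*(s + 3)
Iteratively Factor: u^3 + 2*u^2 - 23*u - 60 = (u - 5)*(u^2 + 7*u + 12) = (u - 5)*(u + 4)*(u + 3)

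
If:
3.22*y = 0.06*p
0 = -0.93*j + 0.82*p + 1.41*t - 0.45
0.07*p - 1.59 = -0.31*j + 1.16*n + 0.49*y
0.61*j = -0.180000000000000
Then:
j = -0.30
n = 2.81609195402299*y - 1.44954776710006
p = 53.6666666666667*y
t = 0.124520404604116 - 31.210401891253*y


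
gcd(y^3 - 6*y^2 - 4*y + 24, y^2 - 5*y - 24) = 1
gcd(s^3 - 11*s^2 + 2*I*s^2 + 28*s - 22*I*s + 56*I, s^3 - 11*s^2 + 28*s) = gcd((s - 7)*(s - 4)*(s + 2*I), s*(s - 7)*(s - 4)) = s^2 - 11*s + 28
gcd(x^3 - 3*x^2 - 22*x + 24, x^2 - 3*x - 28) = x + 4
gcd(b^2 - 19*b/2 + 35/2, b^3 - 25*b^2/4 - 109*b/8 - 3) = 1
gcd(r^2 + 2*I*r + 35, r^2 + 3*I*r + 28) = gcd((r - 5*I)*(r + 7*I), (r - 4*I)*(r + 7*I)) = r + 7*I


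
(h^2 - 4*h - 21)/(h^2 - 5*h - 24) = (h - 7)/(h - 8)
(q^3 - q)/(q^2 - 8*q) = (q^2 - 1)/(q - 8)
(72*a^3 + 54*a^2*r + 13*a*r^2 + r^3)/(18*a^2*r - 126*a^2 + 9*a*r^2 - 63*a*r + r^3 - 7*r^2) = (4*a + r)/(r - 7)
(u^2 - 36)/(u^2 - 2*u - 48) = (u - 6)/(u - 8)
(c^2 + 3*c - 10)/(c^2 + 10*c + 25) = (c - 2)/(c + 5)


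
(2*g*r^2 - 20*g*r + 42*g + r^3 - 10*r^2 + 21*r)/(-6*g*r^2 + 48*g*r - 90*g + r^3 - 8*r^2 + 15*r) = (2*g*r - 14*g + r^2 - 7*r)/(-6*g*r + 30*g + r^2 - 5*r)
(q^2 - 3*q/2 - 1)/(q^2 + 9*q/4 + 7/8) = 4*(q - 2)/(4*q + 7)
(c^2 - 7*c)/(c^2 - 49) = c/(c + 7)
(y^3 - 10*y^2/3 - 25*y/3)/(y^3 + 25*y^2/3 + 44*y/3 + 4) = y*(3*y^2 - 10*y - 25)/(3*y^3 + 25*y^2 + 44*y + 12)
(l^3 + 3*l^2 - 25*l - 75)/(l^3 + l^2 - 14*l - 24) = (l^2 - 25)/(l^2 - 2*l - 8)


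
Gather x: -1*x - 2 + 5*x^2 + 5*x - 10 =5*x^2 + 4*x - 12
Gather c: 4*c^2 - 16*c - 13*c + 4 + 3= 4*c^2 - 29*c + 7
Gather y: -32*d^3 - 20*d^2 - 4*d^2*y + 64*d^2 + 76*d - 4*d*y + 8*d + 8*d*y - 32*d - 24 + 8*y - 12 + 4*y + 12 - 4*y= -32*d^3 + 44*d^2 + 52*d + y*(-4*d^2 + 4*d + 8) - 24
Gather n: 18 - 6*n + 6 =24 - 6*n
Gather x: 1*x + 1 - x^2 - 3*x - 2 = -x^2 - 2*x - 1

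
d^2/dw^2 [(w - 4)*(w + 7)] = 2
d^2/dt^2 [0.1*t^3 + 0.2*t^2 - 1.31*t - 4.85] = 0.6*t + 0.4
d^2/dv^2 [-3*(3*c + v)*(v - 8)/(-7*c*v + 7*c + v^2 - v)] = 6*((3*c + v)*(v - 8)*(7*c - 2*v + 1)^2 + ((3*c + v)*(v - 8) - (3*c + v)*(7*c - 2*v + 1) - (v - 8)*(7*c - 2*v + 1))*(7*c*v - 7*c - v^2 + v) + (7*c*v - 7*c - v^2 + v)^2)/(7*c*v - 7*c - v^2 + v)^3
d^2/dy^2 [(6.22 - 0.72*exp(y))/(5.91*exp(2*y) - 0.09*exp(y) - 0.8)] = (-25.148232*exp(4*y) + 868.62816*exp(3*y) - 30.350214*exp(2*y) + 117.734862*exp(y) - 0.90864)*exp(y)/(206.425071*exp(6*y) - 9.430587*exp(5*y) - 83.683827*exp(4*y) + 2.552391*exp(3*y) + 11.32776*exp(2*y) - 0.1728*exp(y) - 0.512)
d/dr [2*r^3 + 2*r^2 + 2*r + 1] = 6*r^2 + 4*r + 2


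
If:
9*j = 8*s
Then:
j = 8*s/9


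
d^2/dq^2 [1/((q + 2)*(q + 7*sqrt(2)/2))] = 4*(4*(q + 2)^2 + 2*(q + 2)*(2*q + 7*sqrt(2)) + (2*q + 7*sqrt(2))^2)/((q + 2)^3*(2*q + 7*sqrt(2))^3)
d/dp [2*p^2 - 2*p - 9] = 4*p - 2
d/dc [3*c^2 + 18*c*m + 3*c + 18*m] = 6*c + 18*m + 3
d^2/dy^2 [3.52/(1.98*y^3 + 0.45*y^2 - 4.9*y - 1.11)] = (-(41.8176*y + 3.168)*(1.98*y^3 + 0.45*y^2 - 4.9*y - 1.11) + 3.52*(5.94*y^2 + 0.9*y - 4.9)*(11.88*y^2 + 1.8*y - 9.8))/(1.98*y^3 + 0.45*y^2 - 4.9*y - 1.11)^3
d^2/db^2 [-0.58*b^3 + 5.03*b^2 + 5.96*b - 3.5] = 10.06 - 3.48*b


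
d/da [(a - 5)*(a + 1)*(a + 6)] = 3*a^2 + 4*a - 29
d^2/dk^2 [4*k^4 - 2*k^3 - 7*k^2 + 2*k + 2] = 48*k^2 - 12*k - 14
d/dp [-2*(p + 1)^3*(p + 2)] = (-8*p - 14)*(p + 1)^2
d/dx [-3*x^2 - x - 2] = -6*x - 1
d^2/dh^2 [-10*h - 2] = 0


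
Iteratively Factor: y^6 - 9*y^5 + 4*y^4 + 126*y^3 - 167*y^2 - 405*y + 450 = (y - 5)*(y^5 - 4*y^4 - 16*y^3 + 46*y^2 + 63*y - 90) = (y - 5)^2*(y^4 + y^3 - 11*y^2 - 9*y + 18) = (y - 5)^2*(y + 3)*(y^3 - 2*y^2 - 5*y + 6) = (y - 5)^2*(y - 1)*(y + 3)*(y^2 - y - 6) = (y - 5)^2*(y - 1)*(y + 2)*(y + 3)*(y - 3)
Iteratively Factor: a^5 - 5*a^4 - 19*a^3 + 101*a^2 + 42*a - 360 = (a - 3)*(a^4 - 2*a^3 - 25*a^2 + 26*a + 120) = (a - 5)*(a - 3)*(a^3 + 3*a^2 - 10*a - 24) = (a - 5)*(a - 3)*(a + 4)*(a^2 - a - 6) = (a - 5)*(a - 3)^2*(a + 4)*(a + 2)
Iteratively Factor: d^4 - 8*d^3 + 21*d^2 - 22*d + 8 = (d - 1)*(d^3 - 7*d^2 + 14*d - 8) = (d - 4)*(d - 1)*(d^2 - 3*d + 2) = (d - 4)*(d - 2)*(d - 1)*(d - 1)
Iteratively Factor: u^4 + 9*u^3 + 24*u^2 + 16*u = (u + 4)*(u^3 + 5*u^2 + 4*u) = (u + 1)*(u + 4)*(u^2 + 4*u) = (u + 1)*(u + 4)^2*(u)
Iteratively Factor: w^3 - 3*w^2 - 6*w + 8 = (w + 2)*(w^2 - 5*w + 4) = (w - 4)*(w + 2)*(w - 1)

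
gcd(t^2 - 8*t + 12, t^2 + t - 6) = t - 2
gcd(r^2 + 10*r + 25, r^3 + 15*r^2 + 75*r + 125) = r^2 + 10*r + 25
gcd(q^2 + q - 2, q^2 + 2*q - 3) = q - 1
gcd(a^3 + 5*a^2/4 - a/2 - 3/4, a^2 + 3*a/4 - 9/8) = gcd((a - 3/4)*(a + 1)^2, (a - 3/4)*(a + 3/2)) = a - 3/4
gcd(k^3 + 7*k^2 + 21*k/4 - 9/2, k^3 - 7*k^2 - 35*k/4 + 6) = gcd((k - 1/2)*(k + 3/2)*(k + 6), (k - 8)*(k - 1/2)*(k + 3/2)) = k^2 + k - 3/4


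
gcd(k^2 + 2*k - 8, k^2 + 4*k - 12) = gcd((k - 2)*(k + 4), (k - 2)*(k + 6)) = k - 2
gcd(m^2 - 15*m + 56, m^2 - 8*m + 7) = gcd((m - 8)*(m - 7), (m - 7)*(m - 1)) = m - 7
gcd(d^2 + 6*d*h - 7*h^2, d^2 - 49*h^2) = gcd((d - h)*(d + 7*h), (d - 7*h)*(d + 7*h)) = d + 7*h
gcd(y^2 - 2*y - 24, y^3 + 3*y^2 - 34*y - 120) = y^2 - 2*y - 24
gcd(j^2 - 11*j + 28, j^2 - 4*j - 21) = j - 7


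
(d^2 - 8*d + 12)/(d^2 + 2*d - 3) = (d^2 - 8*d + 12)/(d^2 + 2*d - 3)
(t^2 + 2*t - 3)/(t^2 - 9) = (t - 1)/(t - 3)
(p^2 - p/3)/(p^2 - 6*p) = (p - 1/3)/(p - 6)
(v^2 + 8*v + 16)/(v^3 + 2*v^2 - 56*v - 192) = (v + 4)/(v^2 - 2*v - 48)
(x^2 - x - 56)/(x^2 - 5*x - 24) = (x + 7)/(x + 3)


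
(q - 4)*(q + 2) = q^2 - 2*q - 8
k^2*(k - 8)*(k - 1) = k^4 - 9*k^3 + 8*k^2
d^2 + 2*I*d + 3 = (d - I)*(d + 3*I)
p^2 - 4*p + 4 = (p - 2)^2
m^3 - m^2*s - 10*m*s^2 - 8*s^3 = (m - 4*s)*(m + s)*(m + 2*s)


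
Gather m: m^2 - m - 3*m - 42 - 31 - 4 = m^2 - 4*m - 77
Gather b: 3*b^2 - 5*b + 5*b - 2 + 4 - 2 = 3*b^2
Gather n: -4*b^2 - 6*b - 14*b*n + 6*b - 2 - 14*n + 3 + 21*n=-4*b^2 + n*(7 - 14*b) + 1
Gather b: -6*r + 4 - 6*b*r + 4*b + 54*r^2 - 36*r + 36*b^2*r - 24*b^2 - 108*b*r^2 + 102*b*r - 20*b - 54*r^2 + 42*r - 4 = b^2*(36*r - 24) + b*(-108*r^2 + 96*r - 16)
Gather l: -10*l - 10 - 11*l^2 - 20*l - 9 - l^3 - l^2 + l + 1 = -l^3 - 12*l^2 - 29*l - 18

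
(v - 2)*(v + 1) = v^2 - v - 2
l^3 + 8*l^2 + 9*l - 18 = (l - 1)*(l + 3)*(l + 6)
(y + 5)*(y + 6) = y^2 + 11*y + 30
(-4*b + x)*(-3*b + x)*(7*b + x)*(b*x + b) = 84*b^4*x + 84*b^4 - 37*b^3*x^2 - 37*b^3*x + b*x^4 + b*x^3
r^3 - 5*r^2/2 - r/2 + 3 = (r - 2)*(r - 3/2)*(r + 1)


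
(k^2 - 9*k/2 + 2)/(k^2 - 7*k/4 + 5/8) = 4*(k - 4)/(4*k - 5)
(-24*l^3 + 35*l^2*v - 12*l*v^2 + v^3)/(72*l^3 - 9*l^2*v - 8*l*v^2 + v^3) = (-l + v)/(3*l + v)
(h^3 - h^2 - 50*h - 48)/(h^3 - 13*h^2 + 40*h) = (h^2 + 7*h + 6)/(h*(h - 5))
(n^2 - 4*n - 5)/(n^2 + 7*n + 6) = (n - 5)/(n + 6)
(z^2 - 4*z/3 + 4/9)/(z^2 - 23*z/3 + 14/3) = (z - 2/3)/(z - 7)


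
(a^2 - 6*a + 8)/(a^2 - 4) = (a - 4)/(a + 2)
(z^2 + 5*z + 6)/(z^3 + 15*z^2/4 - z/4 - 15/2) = 4/(4*z - 5)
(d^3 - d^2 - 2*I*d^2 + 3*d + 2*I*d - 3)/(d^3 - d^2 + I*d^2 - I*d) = (d - 3*I)/d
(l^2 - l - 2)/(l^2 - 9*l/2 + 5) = 2*(l + 1)/(2*l - 5)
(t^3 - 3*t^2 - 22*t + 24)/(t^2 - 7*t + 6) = t + 4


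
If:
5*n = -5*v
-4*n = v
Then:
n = 0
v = 0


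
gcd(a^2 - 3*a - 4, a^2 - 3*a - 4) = a^2 - 3*a - 4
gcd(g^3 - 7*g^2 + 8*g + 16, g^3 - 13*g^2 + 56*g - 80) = g^2 - 8*g + 16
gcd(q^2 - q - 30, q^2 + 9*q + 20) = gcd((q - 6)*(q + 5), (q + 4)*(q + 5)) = q + 5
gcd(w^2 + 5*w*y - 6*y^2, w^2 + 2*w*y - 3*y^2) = -w + y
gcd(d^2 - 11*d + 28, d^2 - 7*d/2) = 1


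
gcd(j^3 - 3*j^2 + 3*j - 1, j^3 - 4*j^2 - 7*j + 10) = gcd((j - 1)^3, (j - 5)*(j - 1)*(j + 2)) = j - 1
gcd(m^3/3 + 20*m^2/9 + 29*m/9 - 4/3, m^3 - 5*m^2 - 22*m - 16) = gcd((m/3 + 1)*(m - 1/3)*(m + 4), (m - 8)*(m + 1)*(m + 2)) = 1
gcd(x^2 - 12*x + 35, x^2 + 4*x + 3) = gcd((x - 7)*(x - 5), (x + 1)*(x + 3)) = 1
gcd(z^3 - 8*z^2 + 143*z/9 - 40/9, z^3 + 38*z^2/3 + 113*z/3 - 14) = z - 1/3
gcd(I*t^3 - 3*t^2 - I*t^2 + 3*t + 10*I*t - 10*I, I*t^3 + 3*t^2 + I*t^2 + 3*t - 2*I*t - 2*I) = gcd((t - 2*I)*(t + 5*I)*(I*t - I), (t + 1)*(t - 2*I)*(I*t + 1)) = t - 2*I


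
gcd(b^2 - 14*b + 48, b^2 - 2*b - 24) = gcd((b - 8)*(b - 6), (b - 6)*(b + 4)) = b - 6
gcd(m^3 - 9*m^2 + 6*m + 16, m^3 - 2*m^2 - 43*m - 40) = m^2 - 7*m - 8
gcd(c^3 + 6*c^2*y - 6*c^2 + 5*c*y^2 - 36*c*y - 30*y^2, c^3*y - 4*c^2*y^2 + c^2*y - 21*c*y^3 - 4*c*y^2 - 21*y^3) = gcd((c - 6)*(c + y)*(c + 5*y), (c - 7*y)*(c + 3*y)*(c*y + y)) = 1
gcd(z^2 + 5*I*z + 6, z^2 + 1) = z - I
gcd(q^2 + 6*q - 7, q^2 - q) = q - 1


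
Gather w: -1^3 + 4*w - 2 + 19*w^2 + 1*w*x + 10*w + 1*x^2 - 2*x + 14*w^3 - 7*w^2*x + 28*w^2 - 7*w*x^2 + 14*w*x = 14*w^3 + w^2*(47 - 7*x) + w*(-7*x^2 + 15*x + 14) + x^2 - 2*x - 3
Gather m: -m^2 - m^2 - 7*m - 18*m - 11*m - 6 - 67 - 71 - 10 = -2*m^2 - 36*m - 154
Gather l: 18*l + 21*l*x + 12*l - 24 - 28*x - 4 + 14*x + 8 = l*(21*x + 30) - 14*x - 20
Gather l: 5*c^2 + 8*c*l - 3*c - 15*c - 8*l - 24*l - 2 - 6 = 5*c^2 - 18*c + l*(8*c - 32) - 8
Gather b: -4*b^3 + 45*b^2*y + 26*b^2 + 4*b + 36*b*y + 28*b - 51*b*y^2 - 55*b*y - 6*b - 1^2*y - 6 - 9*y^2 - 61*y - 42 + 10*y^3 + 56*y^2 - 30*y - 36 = -4*b^3 + b^2*(45*y + 26) + b*(-51*y^2 - 19*y + 26) + 10*y^3 + 47*y^2 - 92*y - 84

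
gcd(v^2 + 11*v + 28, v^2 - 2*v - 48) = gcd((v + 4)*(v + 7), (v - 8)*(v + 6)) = 1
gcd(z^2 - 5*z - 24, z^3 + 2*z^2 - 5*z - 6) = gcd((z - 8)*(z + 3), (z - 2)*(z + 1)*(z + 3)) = z + 3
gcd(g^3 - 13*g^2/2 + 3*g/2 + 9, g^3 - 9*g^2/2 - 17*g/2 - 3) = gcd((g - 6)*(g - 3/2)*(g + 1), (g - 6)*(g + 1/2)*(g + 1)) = g^2 - 5*g - 6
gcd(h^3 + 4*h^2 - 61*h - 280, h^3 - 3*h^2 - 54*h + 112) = h^2 - h - 56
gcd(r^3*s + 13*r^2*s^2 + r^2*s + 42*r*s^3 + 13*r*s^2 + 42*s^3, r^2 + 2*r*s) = 1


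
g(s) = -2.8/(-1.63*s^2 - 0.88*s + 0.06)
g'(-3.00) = 0.17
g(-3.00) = 0.23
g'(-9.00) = 0.01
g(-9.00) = 0.02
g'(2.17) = -0.25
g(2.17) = 0.29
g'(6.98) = -0.01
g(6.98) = 0.03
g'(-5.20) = 0.03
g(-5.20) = 0.07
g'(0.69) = -5.00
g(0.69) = 2.12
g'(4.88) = -0.03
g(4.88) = 0.07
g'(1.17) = -1.28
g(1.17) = 0.87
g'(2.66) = -0.14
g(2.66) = 0.20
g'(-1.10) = 8.50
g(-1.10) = 2.97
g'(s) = -2.8*(3.26*s + 0.88)/(-1.63*s^2 - 0.88*s + 0.06)^2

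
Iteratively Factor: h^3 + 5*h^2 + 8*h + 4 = (h + 2)*(h^2 + 3*h + 2) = (h + 2)^2*(h + 1)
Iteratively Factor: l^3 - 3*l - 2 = (l - 2)*(l^2 + 2*l + 1) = (l - 2)*(l + 1)*(l + 1)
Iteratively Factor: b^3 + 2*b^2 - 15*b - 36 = (b + 3)*(b^2 - b - 12) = (b + 3)^2*(b - 4)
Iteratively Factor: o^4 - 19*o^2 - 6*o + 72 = (o - 2)*(o^3 + 2*o^2 - 15*o - 36) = (o - 2)*(o + 3)*(o^2 - o - 12) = (o - 4)*(o - 2)*(o + 3)*(o + 3)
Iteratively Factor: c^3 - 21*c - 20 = (c + 4)*(c^2 - 4*c - 5) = (c - 5)*(c + 4)*(c + 1)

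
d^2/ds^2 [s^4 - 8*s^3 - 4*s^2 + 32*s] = 12*s^2 - 48*s - 8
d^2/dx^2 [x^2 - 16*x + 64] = 2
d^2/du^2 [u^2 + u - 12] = 2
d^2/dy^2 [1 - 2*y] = 0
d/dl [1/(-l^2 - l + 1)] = (2*l + 1)/(l^2 + l - 1)^2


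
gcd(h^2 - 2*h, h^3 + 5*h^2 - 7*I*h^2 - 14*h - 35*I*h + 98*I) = h - 2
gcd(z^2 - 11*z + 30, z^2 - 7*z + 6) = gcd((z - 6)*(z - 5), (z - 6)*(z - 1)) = z - 6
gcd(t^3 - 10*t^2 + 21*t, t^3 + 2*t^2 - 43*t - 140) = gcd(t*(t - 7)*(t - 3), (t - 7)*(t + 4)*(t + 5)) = t - 7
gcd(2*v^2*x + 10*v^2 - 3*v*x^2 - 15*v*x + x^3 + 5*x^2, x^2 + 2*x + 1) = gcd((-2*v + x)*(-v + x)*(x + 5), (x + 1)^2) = 1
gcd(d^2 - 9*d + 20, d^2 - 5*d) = d - 5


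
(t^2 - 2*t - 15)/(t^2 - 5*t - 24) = (t - 5)/(t - 8)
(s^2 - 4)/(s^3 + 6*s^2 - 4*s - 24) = 1/(s + 6)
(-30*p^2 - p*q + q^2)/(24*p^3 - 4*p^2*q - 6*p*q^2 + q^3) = (-5*p - q)/(4*p^2 - q^2)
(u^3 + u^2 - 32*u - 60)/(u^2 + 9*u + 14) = (u^2 - u - 30)/(u + 7)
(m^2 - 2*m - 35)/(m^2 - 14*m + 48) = (m^2 - 2*m - 35)/(m^2 - 14*m + 48)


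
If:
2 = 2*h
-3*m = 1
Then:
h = 1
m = -1/3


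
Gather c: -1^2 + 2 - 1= 0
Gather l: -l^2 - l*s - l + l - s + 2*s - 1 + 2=-l^2 - l*s + s + 1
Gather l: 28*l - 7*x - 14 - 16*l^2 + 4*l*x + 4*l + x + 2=-16*l^2 + l*(4*x + 32) - 6*x - 12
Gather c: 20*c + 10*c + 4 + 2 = 30*c + 6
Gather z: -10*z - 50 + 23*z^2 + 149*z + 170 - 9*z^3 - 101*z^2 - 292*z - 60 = -9*z^3 - 78*z^2 - 153*z + 60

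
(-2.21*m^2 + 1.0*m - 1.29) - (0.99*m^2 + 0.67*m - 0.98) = -3.2*m^2 + 0.33*m - 0.31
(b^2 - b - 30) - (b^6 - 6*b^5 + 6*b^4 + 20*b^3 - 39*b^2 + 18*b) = -b^6 + 6*b^5 - 6*b^4 - 20*b^3 + 40*b^2 - 19*b - 30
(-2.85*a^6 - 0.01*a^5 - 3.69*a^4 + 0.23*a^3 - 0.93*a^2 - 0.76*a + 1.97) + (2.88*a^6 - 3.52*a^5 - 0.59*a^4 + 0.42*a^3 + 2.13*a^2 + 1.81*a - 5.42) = 0.0299999999999998*a^6 - 3.53*a^5 - 4.28*a^4 + 0.65*a^3 + 1.2*a^2 + 1.05*a - 3.45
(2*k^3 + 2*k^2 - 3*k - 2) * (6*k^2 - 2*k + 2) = 12*k^5 + 8*k^4 - 18*k^3 - 2*k^2 - 2*k - 4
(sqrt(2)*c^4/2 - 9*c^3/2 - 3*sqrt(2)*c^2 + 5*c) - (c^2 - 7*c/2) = sqrt(2)*c^4/2 - 9*c^3/2 - 3*sqrt(2)*c^2 - c^2 + 17*c/2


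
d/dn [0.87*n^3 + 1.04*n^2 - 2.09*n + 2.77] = 2.61*n^2 + 2.08*n - 2.09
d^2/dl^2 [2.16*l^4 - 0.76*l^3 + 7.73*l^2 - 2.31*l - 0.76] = 25.92*l^2 - 4.56*l + 15.46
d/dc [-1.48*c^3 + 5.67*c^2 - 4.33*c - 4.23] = -4.44*c^2 + 11.34*c - 4.33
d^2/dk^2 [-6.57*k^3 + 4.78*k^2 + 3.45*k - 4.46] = 9.56 - 39.42*k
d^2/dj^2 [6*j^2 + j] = 12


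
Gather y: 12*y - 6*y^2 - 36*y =-6*y^2 - 24*y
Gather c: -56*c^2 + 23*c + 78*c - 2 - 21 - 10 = -56*c^2 + 101*c - 33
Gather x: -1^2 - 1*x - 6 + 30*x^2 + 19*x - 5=30*x^2 + 18*x - 12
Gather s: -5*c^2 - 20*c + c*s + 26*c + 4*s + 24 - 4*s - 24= -5*c^2 + c*s + 6*c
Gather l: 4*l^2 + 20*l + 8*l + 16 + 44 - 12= 4*l^2 + 28*l + 48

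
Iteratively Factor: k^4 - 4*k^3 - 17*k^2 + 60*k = (k)*(k^3 - 4*k^2 - 17*k + 60) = k*(k - 3)*(k^2 - k - 20) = k*(k - 3)*(k + 4)*(k - 5)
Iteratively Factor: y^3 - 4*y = (y - 2)*(y^2 + 2*y) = y*(y - 2)*(y + 2)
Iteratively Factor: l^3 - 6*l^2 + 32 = (l - 4)*(l^2 - 2*l - 8) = (l - 4)^2*(l + 2)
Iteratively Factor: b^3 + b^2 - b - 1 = (b + 1)*(b^2 - 1) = (b + 1)^2*(b - 1)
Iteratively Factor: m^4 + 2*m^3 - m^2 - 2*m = (m)*(m^3 + 2*m^2 - m - 2) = m*(m - 1)*(m^2 + 3*m + 2) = m*(m - 1)*(m + 2)*(m + 1)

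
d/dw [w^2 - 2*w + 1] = 2*w - 2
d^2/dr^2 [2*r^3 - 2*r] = 12*r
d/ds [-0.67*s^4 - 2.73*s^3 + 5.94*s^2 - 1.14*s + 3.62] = -2.68*s^3 - 8.19*s^2 + 11.88*s - 1.14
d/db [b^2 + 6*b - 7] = 2*b + 6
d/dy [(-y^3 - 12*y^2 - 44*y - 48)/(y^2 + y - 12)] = (-y^2 + 6*y + 36)/(y^2 - 6*y + 9)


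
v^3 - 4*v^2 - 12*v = v*(v - 6)*(v + 2)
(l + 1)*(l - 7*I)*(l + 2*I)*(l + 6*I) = l^4 + l^3 + I*l^3 + 44*l^2 + I*l^2 + 44*l + 84*I*l + 84*I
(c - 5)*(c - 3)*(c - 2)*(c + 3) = c^4 - 7*c^3 + c^2 + 63*c - 90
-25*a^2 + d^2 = (-5*a + d)*(5*a + d)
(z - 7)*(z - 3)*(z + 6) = z^3 - 4*z^2 - 39*z + 126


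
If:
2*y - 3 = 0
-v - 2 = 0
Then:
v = -2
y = 3/2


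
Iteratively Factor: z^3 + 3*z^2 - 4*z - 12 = (z - 2)*(z^2 + 5*z + 6) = (z - 2)*(z + 3)*(z + 2)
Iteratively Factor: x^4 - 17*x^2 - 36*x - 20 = (x + 1)*(x^3 - x^2 - 16*x - 20) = (x + 1)*(x + 2)*(x^2 - 3*x - 10) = (x + 1)*(x + 2)^2*(x - 5)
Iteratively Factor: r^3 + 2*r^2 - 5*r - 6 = (r - 2)*(r^2 + 4*r + 3) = (r - 2)*(r + 3)*(r + 1)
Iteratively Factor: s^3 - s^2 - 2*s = (s + 1)*(s^2 - 2*s) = s*(s + 1)*(s - 2)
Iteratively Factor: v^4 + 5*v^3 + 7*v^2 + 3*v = (v + 3)*(v^3 + 2*v^2 + v) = (v + 1)*(v + 3)*(v^2 + v) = (v + 1)^2*(v + 3)*(v)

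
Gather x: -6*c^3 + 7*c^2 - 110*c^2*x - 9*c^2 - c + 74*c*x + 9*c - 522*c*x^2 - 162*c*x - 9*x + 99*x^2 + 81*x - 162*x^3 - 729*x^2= -6*c^3 - 2*c^2 + 8*c - 162*x^3 + x^2*(-522*c - 630) + x*(-110*c^2 - 88*c + 72)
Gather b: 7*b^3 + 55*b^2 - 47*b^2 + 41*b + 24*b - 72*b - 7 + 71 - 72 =7*b^3 + 8*b^2 - 7*b - 8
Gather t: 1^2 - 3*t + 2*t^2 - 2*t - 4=2*t^2 - 5*t - 3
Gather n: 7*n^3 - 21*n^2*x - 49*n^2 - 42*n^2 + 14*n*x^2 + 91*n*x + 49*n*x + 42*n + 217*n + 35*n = 7*n^3 + n^2*(-21*x - 91) + n*(14*x^2 + 140*x + 294)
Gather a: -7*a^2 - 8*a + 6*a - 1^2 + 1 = -7*a^2 - 2*a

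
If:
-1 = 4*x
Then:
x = -1/4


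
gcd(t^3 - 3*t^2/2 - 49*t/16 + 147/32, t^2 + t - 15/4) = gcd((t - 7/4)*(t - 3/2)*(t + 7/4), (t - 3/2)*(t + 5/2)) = t - 3/2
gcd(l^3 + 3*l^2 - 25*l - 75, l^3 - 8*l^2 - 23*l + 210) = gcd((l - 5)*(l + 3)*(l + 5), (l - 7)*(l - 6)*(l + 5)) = l + 5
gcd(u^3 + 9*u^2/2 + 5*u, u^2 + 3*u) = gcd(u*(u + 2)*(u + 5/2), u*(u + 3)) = u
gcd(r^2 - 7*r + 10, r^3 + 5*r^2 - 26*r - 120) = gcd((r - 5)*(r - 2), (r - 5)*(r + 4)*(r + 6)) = r - 5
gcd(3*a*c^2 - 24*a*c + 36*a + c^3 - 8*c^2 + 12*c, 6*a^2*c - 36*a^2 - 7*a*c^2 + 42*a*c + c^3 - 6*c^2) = c - 6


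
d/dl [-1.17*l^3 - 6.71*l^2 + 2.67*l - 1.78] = -3.51*l^2 - 13.42*l + 2.67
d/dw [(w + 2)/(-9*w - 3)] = 5/(3*(9*w^2 + 6*w + 1))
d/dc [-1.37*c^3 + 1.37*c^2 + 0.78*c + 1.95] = -4.11*c^2 + 2.74*c + 0.78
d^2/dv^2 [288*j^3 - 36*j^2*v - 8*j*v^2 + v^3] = -16*j + 6*v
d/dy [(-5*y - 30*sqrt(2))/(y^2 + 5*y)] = 5*(-y*(y + 5) + (y + 6*sqrt(2))*(2*y + 5))/(y^2*(y + 5)^2)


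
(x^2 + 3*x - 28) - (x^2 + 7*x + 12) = -4*x - 40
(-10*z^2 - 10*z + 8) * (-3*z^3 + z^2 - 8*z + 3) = 30*z^5 + 20*z^4 + 46*z^3 + 58*z^2 - 94*z + 24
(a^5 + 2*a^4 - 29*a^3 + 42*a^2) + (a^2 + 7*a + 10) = a^5 + 2*a^4 - 29*a^3 + 43*a^2 + 7*a + 10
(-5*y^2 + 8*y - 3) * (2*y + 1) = -10*y^3 + 11*y^2 + 2*y - 3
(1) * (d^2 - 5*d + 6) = d^2 - 5*d + 6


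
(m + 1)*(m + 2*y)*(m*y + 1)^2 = m^4*y^2 + 2*m^3*y^3 + m^3*y^2 + 2*m^3*y + 2*m^2*y^3 + 4*m^2*y^2 + 2*m^2*y + m^2 + 4*m*y^2 + 2*m*y + m + 2*y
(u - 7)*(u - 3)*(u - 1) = u^3 - 11*u^2 + 31*u - 21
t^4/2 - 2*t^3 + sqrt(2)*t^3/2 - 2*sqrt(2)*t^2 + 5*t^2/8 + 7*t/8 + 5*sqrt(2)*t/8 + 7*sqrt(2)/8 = (t/2 + sqrt(2)/2)*(t - 7/2)*(t - 1)*(t + 1/2)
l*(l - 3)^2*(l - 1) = l^4 - 7*l^3 + 15*l^2 - 9*l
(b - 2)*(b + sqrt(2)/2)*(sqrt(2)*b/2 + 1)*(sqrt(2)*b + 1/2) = b^4 - 2*b^3 + 7*sqrt(2)*b^3/4 - 7*sqrt(2)*b^2/2 + 7*b^2/4 - 7*b/2 + sqrt(2)*b/4 - sqrt(2)/2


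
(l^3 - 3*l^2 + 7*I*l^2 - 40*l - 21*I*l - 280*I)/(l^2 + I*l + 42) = (l^2 - 3*l - 40)/(l - 6*I)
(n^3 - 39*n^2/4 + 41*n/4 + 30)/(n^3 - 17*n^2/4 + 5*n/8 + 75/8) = 2*(n - 8)/(2*n - 5)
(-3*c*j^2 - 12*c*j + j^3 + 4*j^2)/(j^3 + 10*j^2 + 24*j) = (-3*c + j)/(j + 6)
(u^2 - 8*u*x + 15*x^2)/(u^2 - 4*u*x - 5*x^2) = (u - 3*x)/(u + x)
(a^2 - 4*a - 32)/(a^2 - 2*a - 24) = (a - 8)/(a - 6)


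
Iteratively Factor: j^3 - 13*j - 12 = (j + 1)*(j^2 - j - 12) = (j + 1)*(j + 3)*(j - 4)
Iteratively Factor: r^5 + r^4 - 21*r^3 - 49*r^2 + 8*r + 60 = (r + 2)*(r^4 - r^3 - 19*r^2 - 11*r + 30) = (r + 2)*(r + 3)*(r^3 - 4*r^2 - 7*r + 10) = (r - 5)*(r + 2)*(r + 3)*(r^2 + r - 2) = (r - 5)*(r + 2)^2*(r + 3)*(r - 1)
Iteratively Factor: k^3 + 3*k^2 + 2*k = (k + 1)*(k^2 + 2*k) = k*(k + 1)*(k + 2)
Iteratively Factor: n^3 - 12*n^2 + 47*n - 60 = (n - 5)*(n^2 - 7*n + 12) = (n - 5)*(n - 3)*(n - 4)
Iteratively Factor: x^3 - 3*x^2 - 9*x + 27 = (x - 3)*(x^2 - 9) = (x - 3)^2*(x + 3)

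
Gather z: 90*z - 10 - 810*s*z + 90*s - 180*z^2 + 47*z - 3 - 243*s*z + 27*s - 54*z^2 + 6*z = 117*s - 234*z^2 + z*(143 - 1053*s) - 13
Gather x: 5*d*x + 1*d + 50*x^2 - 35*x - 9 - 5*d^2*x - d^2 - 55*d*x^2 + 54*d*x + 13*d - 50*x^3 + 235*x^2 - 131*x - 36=-d^2 + 14*d - 50*x^3 + x^2*(285 - 55*d) + x*(-5*d^2 + 59*d - 166) - 45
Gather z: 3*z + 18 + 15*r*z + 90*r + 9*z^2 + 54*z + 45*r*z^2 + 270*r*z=90*r + z^2*(45*r + 9) + z*(285*r + 57) + 18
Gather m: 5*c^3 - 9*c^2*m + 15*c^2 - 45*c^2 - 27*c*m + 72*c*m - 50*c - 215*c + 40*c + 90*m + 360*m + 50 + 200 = 5*c^3 - 30*c^2 - 225*c + m*(-9*c^2 + 45*c + 450) + 250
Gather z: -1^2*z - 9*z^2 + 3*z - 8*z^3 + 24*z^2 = -8*z^3 + 15*z^2 + 2*z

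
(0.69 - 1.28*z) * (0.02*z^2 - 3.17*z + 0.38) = -0.0256*z^3 + 4.0714*z^2 - 2.6737*z + 0.2622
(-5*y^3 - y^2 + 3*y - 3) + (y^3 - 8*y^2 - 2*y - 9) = -4*y^3 - 9*y^2 + y - 12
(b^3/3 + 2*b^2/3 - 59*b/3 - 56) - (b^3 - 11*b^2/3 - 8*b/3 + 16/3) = -2*b^3/3 + 13*b^2/3 - 17*b - 184/3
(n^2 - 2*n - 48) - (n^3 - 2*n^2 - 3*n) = -n^3 + 3*n^2 + n - 48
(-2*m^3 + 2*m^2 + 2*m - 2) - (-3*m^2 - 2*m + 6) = -2*m^3 + 5*m^2 + 4*m - 8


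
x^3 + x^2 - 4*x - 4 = (x - 2)*(x + 1)*(x + 2)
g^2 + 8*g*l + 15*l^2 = (g + 3*l)*(g + 5*l)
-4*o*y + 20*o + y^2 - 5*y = (-4*o + y)*(y - 5)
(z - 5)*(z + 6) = z^2 + z - 30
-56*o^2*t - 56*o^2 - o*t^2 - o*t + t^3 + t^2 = (-8*o + t)*(7*o + t)*(t + 1)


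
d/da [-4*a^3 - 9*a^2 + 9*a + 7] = -12*a^2 - 18*a + 9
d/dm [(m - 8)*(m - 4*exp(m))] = m - (m - 8)*(4*exp(m) - 1) - 4*exp(m)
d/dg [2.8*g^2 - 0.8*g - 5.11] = 5.6*g - 0.8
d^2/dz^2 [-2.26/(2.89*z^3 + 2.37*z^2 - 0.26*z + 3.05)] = ((39.1884*z + 10.7124)*(2.89*z^3 + 2.37*z^2 - 0.26*z + 3.05) - 2.26*(8.67*z^2 + 4.74*z - 0.26)*(17.34*z^2 + 9.48*z - 0.52))/(2.89*z^3 + 2.37*z^2 - 0.26*z + 3.05)^3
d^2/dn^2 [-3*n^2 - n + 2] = -6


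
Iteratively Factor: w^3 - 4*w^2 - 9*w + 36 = (w - 4)*(w^2 - 9) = (w - 4)*(w + 3)*(w - 3)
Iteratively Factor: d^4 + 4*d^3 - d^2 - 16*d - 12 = (d + 3)*(d^3 + d^2 - 4*d - 4) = (d + 1)*(d + 3)*(d^2 - 4) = (d - 2)*(d + 1)*(d + 3)*(d + 2)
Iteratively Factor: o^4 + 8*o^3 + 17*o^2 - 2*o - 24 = (o + 4)*(o^3 + 4*o^2 + o - 6) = (o - 1)*(o + 4)*(o^2 + 5*o + 6) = (o - 1)*(o + 2)*(o + 4)*(o + 3)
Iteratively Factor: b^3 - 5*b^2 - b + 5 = (b - 5)*(b^2 - 1) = (b - 5)*(b - 1)*(b + 1)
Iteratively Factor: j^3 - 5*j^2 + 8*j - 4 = (j - 2)*(j^2 - 3*j + 2) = (j - 2)*(j - 1)*(j - 2)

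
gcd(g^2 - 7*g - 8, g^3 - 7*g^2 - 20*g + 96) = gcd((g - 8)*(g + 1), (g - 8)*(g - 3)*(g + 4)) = g - 8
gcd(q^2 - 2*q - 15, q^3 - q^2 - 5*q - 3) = 1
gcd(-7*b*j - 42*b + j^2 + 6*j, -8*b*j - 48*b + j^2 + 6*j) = j + 6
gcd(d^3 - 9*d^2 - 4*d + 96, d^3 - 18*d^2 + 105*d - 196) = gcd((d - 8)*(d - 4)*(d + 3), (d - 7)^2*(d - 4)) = d - 4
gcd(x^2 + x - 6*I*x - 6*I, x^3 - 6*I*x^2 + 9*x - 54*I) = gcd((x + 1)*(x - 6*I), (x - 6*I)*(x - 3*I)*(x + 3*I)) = x - 6*I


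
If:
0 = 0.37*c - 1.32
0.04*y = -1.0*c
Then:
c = 3.57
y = -89.19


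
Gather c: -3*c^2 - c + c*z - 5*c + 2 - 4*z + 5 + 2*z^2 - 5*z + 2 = -3*c^2 + c*(z - 6) + 2*z^2 - 9*z + 9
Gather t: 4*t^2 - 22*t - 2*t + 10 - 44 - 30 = 4*t^2 - 24*t - 64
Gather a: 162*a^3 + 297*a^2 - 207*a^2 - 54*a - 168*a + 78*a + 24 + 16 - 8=162*a^3 + 90*a^2 - 144*a + 32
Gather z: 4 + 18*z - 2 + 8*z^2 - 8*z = 8*z^2 + 10*z + 2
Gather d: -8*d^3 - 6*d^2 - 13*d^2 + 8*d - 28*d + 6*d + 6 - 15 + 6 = -8*d^3 - 19*d^2 - 14*d - 3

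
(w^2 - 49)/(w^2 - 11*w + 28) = (w + 7)/(w - 4)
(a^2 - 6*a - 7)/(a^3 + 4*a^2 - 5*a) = (a^2 - 6*a - 7)/(a*(a^2 + 4*a - 5))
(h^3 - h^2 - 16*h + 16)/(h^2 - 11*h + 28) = (h^2 + 3*h - 4)/(h - 7)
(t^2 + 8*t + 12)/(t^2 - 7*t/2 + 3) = 2*(t^2 + 8*t + 12)/(2*t^2 - 7*t + 6)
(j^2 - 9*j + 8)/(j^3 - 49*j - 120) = (j - 1)/(j^2 + 8*j + 15)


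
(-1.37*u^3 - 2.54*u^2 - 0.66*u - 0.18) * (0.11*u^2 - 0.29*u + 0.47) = -0.1507*u^5 + 0.1179*u^4 + 0.0200999999999999*u^3 - 1.0222*u^2 - 0.258*u - 0.0846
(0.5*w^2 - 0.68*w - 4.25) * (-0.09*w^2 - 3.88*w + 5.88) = -0.045*w^4 - 1.8788*w^3 + 5.9609*w^2 + 12.4916*w - 24.99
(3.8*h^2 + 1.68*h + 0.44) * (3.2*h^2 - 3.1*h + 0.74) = 12.16*h^4 - 6.404*h^3 - 0.988*h^2 - 0.1208*h + 0.3256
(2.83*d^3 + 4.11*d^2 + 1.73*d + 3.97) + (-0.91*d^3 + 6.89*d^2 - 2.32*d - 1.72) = 1.92*d^3 + 11.0*d^2 - 0.59*d + 2.25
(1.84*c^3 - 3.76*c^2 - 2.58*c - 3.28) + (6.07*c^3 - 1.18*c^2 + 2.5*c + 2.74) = 7.91*c^3 - 4.94*c^2 - 0.0800000000000001*c - 0.54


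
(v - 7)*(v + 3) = v^2 - 4*v - 21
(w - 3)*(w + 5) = w^2 + 2*w - 15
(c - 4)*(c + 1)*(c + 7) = c^3 + 4*c^2 - 25*c - 28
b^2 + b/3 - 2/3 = (b - 2/3)*(b + 1)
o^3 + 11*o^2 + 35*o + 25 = (o + 1)*(o + 5)^2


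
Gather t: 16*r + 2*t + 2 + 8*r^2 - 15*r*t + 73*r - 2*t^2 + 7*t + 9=8*r^2 + 89*r - 2*t^2 + t*(9 - 15*r) + 11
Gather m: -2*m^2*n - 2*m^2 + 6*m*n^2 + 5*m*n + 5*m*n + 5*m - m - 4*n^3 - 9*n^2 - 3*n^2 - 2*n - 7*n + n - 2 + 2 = m^2*(-2*n - 2) + m*(6*n^2 + 10*n + 4) - 4*n^3 - 12*n^2 - 8*n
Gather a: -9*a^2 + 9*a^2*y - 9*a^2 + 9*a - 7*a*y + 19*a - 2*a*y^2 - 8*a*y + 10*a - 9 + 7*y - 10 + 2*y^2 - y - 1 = a^2*(9*y - 18) + a*(-2*y^2 - 15*y + 38) + 2*y^2 + 6*y - 20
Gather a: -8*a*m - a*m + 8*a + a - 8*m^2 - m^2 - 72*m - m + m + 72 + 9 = a*(9 - 9*m) - 9*m^2 - 72*m + 81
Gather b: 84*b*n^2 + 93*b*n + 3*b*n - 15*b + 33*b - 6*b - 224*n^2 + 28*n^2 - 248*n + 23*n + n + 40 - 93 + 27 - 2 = b*(84*n^2 + 96*n + 12) - 196*n^2 - 224*n - 28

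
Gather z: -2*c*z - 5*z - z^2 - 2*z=-z^2 + z*(-2*c - 7)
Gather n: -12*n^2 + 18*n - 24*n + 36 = -12*n^2 - 6*n + 36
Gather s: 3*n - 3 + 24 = 3*n + 21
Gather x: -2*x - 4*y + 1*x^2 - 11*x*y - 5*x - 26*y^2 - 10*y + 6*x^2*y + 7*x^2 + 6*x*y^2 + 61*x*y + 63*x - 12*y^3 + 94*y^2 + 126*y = x^2*(6*y + 8) + x*(6*y^2 + 50*y + 56) - 12*y^3 + 68*y^2 + 112*y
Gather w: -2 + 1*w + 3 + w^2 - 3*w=w^2 - 2*w + 1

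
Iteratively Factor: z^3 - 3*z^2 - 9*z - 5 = (z + 1)*(z^2 - 4*z - 5) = (z - 5)*(z + 1)*(z + 1)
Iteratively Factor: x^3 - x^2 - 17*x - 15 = (x - 5)*(x^2 + 4*x + 3) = (x - 5)*(x + 1)*(x + 3)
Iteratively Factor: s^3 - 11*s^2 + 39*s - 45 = (s - 5)*(s^2 - 6*s + 9) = (s - 5)*(s - 3)*(s - 3)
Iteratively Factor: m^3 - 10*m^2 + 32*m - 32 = (m - 4)*(m^2 - 6*m + 8) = (m - 4)*(m - 2)*(m - 4)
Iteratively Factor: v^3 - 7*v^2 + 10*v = (v)*(v^2 - 7*v + 10) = v*(v - 2)*(v - 5)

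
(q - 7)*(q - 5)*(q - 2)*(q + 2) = q^4 - 12*q^3 + 31*q^2 + 48*q - 140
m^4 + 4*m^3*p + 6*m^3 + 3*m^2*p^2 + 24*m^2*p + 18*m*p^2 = m*(m + 6)*(m + p)*(m + 3*p)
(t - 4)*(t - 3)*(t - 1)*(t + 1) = t^4 - 7*t^3 + 11*t^2 + 7*t - 12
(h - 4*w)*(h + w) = h^2 - 3*h*w - 4*w^2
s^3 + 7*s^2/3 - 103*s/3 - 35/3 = (s - 5)*(s + 1/3)*(s + 7)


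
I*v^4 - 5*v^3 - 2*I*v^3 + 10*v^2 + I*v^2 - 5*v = v*(v - 1)*(v + 5*I)*(I*v - I)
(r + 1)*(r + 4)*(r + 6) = r^3 + 11*r^2 + 34*r + 24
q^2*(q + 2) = q^3 + 2*q^2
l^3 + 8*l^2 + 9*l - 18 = (l - 1)*(l + 3)*(l + 6)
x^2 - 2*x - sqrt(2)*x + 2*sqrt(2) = (x - 2)*(x - sqrt(2))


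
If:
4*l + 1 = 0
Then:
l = -1/4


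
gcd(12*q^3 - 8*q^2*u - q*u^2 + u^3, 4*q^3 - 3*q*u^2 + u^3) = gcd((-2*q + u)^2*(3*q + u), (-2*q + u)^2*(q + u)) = 4*q^2 - 4*q*u + u^2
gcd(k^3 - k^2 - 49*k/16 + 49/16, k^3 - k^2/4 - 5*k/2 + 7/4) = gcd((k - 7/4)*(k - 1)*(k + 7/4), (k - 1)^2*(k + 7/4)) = k^2 + 3*k/4 - 7/4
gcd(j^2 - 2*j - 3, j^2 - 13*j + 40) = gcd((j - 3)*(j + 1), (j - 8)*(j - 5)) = 1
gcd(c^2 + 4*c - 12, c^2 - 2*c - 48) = c + 6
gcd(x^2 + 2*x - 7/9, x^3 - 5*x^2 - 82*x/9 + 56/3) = x + 7/3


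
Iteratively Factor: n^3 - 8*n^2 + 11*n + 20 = (n - 4)*(n^2 - 4*n - 5) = (n - 4)*(n + 1)*(n - 5)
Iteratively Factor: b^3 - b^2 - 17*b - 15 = (b + 1)*(b^2 - 2*b - 15) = (b + 1)*(b + 3)*(b - 5)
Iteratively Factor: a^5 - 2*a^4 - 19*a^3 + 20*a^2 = (a)*(a^4 - 2*a^3 - 19*a^2 + 20*a) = a*(a - 1)*(a^3 - a^2 - 20*a) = a^2*(a - 1)*(a^2 - a - 20) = a^2*(a - 1)*(a + 4)*(a - 5)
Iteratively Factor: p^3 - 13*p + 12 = (p - 1)*(p^2 + p - 12) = (p - 1)*(p + 4)*(p - 3)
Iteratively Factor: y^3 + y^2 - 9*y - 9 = (y + 3)*(y^2 - 2*y - 3) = (y + 1)*(y + 3)*(y - 3)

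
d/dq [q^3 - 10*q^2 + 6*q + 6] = 3*q^2 - 20*q + 6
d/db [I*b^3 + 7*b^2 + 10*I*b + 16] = 3*I*b^2 + 14*b + 10*I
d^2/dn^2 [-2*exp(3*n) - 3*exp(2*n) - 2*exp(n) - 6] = (-18*exp(2*n) - 12*exp(n) - 2)*exp(n)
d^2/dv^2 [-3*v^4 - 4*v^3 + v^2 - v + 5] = -36*v^2 - 24*v + 2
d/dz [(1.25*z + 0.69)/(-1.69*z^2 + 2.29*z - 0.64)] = (2.1125*z^2 + 2.3322*z - 2.3801)/(2.8561*z^4 - 7.7402*z^3 + 7.4073*z^2 - 2.9312*z + 0.4096)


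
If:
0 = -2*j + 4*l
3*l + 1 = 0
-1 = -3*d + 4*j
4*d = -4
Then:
No Solution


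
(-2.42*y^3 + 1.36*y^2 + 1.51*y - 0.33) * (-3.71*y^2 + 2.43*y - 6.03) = 8.9782*y^5 - 10.9262*y^4 + 12.2953*y^3 - 3.3072*y^2 - 9.9072*y + 1.9899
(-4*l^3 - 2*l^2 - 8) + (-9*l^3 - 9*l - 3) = -13*l^3 - 2*l^2 - 9*l - 11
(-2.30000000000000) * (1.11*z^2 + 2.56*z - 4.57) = -2.553*z^2 - 5.888*z + 10.511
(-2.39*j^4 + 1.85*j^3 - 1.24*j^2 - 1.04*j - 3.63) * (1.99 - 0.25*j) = 0.5975*j^5 - 5.2186*j^4 + 3.9915*j^3 - 2.2076*j^2 - 1.1621*j - 7.2237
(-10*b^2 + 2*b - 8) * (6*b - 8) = -60*b^3 + 92*b^2 - 64*b + 64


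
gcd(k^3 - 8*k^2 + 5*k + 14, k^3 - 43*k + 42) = 1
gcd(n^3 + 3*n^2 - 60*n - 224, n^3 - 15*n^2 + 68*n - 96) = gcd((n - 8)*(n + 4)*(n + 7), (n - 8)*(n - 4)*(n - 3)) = n - 8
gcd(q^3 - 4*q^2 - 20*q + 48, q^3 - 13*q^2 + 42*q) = q - 6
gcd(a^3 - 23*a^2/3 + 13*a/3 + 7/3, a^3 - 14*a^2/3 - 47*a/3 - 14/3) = a^2 - 20*a/3 - 7/3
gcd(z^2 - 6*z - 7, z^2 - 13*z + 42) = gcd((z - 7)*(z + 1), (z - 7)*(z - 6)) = z - 7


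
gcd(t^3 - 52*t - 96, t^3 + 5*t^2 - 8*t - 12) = t + 6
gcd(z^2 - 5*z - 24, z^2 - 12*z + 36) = 1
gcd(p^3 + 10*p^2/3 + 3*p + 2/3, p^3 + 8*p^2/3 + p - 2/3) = p^2 + 3*p + 2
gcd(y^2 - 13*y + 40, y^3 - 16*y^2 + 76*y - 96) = y - 8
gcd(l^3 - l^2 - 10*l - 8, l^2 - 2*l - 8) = l^2 - 2*l - 8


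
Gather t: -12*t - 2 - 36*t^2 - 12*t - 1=-36*t^2 - 24*t - 3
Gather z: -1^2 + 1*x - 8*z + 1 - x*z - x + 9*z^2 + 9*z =9*z^2 + z*(1 - x)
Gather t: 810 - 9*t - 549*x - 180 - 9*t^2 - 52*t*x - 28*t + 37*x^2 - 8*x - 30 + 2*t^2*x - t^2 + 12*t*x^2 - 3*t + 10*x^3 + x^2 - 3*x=t^2*(2*x - 10) + t*(12*x^2 - 52*x - 40) + 10*x^3 + 38*x^2 - 560*x + 600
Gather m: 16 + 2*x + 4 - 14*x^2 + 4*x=-14*x^2 + 6*x + 20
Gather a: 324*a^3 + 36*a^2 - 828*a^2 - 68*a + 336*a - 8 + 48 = 324*a^3 - 792*a^2 + 268*a + 40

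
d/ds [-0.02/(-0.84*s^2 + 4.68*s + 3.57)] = (0.0936 - 0.0336*s)/(-0.84*s^2 + 4.68*s + 3.57)^2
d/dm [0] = 0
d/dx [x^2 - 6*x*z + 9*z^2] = 2*x - 6*z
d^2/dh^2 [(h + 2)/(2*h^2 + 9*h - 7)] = 2*((h + 2)*(4*h + 9)^2 - (6*h + 13)*(2*h^2 + 9*h - 7))/(2*h^2 + 9*h - 7)^3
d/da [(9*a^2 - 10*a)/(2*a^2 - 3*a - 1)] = (-7*a^2 - 18*a + 10)/(4*a^4 - 12*a^3 + 5*a^2 + 6*a + 1)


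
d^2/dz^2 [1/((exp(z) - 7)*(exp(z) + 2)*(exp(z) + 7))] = (9*exp(5*z) + 22*exp(4*z) - 82*exp(3*z) + 588*exp(2*z) + 3185*exp(z) - 4802)*exp(z)/(exp(9*z) + 6*exp(8*z) - 135*exp(7*z) - 874*exp(6*z) + 5439*exp(5*z) + 42042*exp(4*z) - 31213*exp(3*z) - 648270*exp(2*z) - 1411788*exp(z) - 941192)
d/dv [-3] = 0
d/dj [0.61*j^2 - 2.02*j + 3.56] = 1.22*j - 2.02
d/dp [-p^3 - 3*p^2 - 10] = 3*p*(-p - 2)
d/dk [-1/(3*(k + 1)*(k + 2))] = (2*k + 3)/(3*(k + 1)^2*(k + 2)^2)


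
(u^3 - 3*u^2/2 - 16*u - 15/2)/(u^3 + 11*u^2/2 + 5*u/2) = (u^2 - 2*u - 15)/(u*(u + 5))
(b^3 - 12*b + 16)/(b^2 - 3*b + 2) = (b^2 + 2*b - 8)/(b - 1)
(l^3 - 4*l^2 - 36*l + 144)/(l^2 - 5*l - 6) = (l^2 + 2*l - 24)/(l + 1)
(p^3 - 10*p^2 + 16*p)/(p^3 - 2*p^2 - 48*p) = (p - 2)/(p + 6)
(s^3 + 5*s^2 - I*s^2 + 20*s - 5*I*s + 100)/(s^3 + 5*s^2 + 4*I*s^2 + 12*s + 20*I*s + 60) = (s^2 - I*s + 20)/(s^2 + 4*I*s + 12)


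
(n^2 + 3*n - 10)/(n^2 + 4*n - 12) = (n + 5)/(n + 6)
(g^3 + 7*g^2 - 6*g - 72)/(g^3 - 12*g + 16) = (g^2 + 3*g - 18)/(g^2 - 4*g + 4)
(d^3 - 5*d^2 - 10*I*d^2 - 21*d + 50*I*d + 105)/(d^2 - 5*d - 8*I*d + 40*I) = (d^2 - 10*I*d - 21)/(d - 8*I)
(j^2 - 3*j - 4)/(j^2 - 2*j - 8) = (j + 1)/(j + 2)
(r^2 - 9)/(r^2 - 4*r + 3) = (r + 3)/(r - 1)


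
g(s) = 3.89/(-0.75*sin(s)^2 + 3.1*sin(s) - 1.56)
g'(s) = 3.89*(1.5*sin(s)*cos(s) - 3.1*cos(s))/(-0.75*sin(s)^2 + 3.1*sin(s) - 1.56)^2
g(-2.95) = -1.79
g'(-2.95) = 2.73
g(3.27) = -1.98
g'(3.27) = 3.28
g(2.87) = -4.97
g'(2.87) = 16.52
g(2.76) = -7.63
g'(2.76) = 35.33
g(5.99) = -1.54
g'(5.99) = -2.07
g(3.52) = -1.39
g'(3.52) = 1.68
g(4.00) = -0.90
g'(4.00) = 0.57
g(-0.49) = -1.22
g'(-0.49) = -1.29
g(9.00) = -9.49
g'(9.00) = 52.38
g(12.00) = -1.13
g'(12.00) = -1.08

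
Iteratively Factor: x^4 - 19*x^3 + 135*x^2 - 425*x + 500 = (x - 4)*(x^3 - 15*x^2 + 75*x - 125) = (x - 5)*(x - 4)*(x^2 - 10*x + 25) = (x - 5)^2*(x - 4)*(x - 5)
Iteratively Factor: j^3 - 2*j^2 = (j)*(j^2 - 2*j) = j*(j - 2)*(j)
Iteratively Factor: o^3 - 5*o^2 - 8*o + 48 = (o - 4)*(o^2 - o - 12) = (o - 4)^2*(o + 3)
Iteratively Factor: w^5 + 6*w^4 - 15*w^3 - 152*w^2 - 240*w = (w + 4)*(w^4 + 2*w^3 - 23*w^2 - 60*w) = w*(w + 4)*(w^3 + 2*w^2 - 23*w - 60) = w*(w + 3)*(w + 4)*(w^2 - w - 20) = w*(w + 3)*(w + 4)^2*(w - 5)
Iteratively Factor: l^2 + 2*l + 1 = (l + 1)*(l + 1)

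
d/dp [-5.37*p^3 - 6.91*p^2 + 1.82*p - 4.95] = -16.11*p^2 - 13.82*p + 1.82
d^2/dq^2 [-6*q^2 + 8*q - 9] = -12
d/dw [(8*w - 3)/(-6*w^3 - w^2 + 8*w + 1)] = 2*(-24*w^3 - 4*w^2 + 32*w + (8*w - 3)*(9*w^2 + w - 4) + 4)/(6*w^3 + w^2 - 8*w - 1)^2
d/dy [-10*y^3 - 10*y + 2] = -30*y^2 - 10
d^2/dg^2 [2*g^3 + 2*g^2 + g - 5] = 12*g + 4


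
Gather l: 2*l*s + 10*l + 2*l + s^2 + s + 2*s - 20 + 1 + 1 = l*(2*s + 12) + s^2 + 3*s - 18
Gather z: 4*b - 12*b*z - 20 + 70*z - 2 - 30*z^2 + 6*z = 4*b - 30*z^2 + z*(76 - 12*b) - 22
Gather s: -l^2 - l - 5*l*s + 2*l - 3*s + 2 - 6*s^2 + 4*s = -l^2 + l - 6*s^2 + s*(1 - 5*l) + 2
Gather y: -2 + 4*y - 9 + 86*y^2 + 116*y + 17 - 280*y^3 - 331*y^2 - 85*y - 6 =-280*y^3 - 245*y^2 + 35*y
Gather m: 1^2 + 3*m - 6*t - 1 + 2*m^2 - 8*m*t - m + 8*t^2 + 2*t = 2*m^2 + m*(2 - 8*t) + 8*t^2 - 4*t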